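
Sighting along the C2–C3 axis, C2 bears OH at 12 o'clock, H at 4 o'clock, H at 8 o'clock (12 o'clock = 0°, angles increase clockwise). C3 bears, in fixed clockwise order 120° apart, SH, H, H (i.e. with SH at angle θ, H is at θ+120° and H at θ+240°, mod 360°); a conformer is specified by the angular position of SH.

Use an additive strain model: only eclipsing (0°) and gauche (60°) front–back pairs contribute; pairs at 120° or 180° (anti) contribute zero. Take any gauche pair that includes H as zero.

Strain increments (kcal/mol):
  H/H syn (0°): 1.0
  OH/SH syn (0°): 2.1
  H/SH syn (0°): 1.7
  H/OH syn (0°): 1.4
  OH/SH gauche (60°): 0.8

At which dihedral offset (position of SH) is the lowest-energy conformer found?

180°

SH at 0° (eclipsed): OH–SH eclipsed, H–H eclipsed, H–H eclipsed; 2.1 + 1.0 + 1.0 = 4.1 kcal/mol.
SH at 60° (staggered): OH–SH gauche; 0.8 = 0.8 kcal/mol.
SH at 120° (eclipsed): OH–H eclipsed, H–SH eclipsed, H–H eclipsed; 1.4 + 1.7 + 1.0 = 4.1 kcal/mol.
SH at 180° (staggered): no non-H gauche contacts → 0.0 kcal/mol.
SH at 240° (eclipsed): OH–H eclipsed, H–H eclipsed, H–SH eclipsed; 1.4 + 1.0 + 1.7 = 4.1 kcal/mol.
SH at 300° (staggered): OH–SH gauche; 0.8 = 0.8 kcal/mol.
The minimum (0.0 kcal/mol) occurs with SH at 180°.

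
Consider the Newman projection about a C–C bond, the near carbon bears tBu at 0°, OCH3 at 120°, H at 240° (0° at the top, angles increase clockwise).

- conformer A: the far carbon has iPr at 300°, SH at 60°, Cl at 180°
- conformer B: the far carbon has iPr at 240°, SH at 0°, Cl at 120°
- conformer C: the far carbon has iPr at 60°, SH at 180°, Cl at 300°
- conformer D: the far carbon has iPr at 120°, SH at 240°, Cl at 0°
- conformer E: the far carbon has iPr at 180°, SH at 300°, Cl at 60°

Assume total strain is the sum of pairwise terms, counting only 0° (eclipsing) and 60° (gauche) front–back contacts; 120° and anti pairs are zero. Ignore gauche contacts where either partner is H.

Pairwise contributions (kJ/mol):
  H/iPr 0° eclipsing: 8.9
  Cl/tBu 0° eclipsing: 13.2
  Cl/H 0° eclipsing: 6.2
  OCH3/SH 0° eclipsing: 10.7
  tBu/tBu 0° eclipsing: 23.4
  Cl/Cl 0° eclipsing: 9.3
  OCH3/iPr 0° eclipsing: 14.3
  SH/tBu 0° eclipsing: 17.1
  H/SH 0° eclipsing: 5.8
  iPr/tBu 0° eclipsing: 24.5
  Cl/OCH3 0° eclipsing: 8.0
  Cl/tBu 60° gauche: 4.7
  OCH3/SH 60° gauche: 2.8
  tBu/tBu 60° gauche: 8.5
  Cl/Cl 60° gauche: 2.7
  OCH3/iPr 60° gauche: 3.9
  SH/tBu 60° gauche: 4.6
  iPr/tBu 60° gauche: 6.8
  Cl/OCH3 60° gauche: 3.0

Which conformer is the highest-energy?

B

A (staggered): tBu(0°)/iPr(300°) gauche 6.8; tBu(0°)/SH(60°) gauche 4.6; OCH3(120°)/SH(60°) gauche 2.8; OCH3(120°)/Cl(180°) gauche 3.0 → 17.2 kJ/mol.
B (eclipsed): tBu(0°)/SH(0°) eclipsed 17.1; OCH3(120°)/Cl(120°) eclipsed 8.0; H(240°)/iPr(240°) eclipsed 8.9 → 34.0 kJ/mol.
C (staggered): tBu(0°)/iPr(60°) gauche 6.8; tBu(0°)/Cl(300°) gauche 4.7; OCH3(120°)/iPr(60°) gauche 3.9; OCH3(120°)/SH(180°) gauche 2.8 → 18.2 kJ/mol.
D (eclipsed): tBu(0°)/Cl(0°) eclipsed 13.2; OCH3(120°)/iPr(120°) eclipsed 14.3; H(240°)/SH(240°) eclipsed 5.8 → 33.3 kJ/mol.
E (staggered): tBu(0°)/SH(300°) gauche 4.6; tBu(0°)/Cl(60°) gauche 4.7; OCH3(120°)/iPr(180°) gauche 3.9; OCH3(120°)/Cl(60°) gauche 3.0 → 16.2 kJ/mol.
B has the highest total (34.0 kJ/mol).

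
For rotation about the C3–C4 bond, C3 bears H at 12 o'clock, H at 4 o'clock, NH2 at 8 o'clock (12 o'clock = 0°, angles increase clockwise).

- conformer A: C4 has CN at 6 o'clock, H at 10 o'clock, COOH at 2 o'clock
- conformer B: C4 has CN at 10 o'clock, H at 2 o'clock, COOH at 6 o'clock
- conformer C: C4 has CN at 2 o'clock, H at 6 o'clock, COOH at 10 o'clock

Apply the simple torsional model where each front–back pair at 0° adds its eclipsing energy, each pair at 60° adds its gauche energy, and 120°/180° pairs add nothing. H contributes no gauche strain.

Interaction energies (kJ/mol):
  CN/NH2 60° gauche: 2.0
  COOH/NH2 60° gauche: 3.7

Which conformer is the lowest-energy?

A is staggered. NH2 at 240° is gauche with CN at 180° (2.0). Total 2.0 kJ/mol.
B is staggered. NH2 at 240° is gauche with CN at 300° (2.0); NH2 at 240° is gauche with COOH at 180° (3.7). Total 5.7 kJ/mol.
C is staggered. NH2 at 240° is gauche with COOH at 300° (3.7). Total 3.7 kJ/mol.
A has the lowest total (2.0 kJ/mol).

A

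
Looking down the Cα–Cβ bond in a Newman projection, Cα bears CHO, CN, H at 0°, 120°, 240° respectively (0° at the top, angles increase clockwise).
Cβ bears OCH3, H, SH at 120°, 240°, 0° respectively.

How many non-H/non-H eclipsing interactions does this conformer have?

Non-H eclipsing pairs: CHO(0°)/SH(0°); CN(120°)/OCH3(120°) — 2 interactions.

2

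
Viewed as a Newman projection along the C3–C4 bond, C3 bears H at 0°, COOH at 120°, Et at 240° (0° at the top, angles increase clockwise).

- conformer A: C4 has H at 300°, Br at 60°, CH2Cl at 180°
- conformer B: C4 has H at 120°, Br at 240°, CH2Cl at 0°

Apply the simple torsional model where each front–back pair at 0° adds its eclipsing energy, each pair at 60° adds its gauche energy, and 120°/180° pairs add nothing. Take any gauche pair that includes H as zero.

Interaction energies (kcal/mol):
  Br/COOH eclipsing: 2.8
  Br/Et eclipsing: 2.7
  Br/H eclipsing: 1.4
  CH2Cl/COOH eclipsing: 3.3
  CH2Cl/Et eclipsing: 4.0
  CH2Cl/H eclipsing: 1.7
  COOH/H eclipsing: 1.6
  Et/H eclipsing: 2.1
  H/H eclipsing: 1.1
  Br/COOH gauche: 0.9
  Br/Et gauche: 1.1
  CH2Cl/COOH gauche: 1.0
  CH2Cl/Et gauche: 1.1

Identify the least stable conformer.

A (staggered): COOH(120°)/Br(60°) gauche 0.9; COOH(120°)/CH2Cl(180°) gauche 1.0; Et(240°)/CH2Cl(180°) gauche 1.1 → 3.0 kcal/mol.
B (eclipsed): H(0°)/CH2Cl(0°) eclipsed 1.7; COOH(120°)/H(120°) eclipsed 1.6; Et(240°)/Br(240°) eclipsed 2.7 → 6.0 kcal/mol.
B has the highest total (6.0 kcal/mol).

B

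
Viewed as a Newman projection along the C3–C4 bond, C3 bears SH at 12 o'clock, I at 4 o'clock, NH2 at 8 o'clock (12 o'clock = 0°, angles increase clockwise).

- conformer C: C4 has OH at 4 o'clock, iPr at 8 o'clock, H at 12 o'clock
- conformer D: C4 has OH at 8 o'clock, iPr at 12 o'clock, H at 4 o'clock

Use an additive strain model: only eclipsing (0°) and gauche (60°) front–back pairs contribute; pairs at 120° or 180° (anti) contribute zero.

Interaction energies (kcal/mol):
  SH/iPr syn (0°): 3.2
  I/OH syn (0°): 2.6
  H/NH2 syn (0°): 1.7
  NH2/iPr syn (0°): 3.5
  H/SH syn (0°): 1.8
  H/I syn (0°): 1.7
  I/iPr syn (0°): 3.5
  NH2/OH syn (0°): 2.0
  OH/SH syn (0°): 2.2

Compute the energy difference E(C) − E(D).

C is eclipsed. SH at 0° is eclipsed with H at 0° (1.8); I at 120° is eclipsed with OH at 120° (2.6); NH2 at 240° is eclipsed with iPr at 240° (3.5). Total 7.9 kcal/mol.
D is eclipsed. SH at 0° is eclipsed with iPr at 0° (3.2); I at 120° is eclipsed with H at 120° (1.7); NH2 at 240° is eclipsed with OH at 240° (2.0). Total 6.9 kcal/mol.
E(C) − E(D) = 7.9 − 6.9 = +1.0 kcal/mol.

+1.0 kcal/mol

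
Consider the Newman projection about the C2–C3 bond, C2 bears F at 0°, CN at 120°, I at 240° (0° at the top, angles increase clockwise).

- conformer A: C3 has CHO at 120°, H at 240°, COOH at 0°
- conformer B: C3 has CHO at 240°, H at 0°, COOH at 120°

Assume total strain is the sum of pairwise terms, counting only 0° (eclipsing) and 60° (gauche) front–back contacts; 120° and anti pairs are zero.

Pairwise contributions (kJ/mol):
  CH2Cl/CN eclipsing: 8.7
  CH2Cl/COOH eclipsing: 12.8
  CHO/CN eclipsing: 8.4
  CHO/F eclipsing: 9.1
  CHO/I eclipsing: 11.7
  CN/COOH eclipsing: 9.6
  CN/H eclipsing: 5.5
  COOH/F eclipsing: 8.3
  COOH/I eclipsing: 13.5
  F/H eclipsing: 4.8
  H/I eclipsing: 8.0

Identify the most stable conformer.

A (eclipsed): F(0°)/COOH(0°) eclipsed 8.3; CN(120°)/CHO(120°) eclipsed 8.4; I(240°)/H(240°) eclipsed 8.0 → 24.7 kJ/mol.
B (eclipsed): F(0°)/H(0°) eclipsed 4.8; CN(120°)/COOH(120°) eclipsed 9.6; I(240°)/CHO(240°) eclipsed 11.7 → 26.1 kJ/mol.
A has the lowest total (24.7 kJ/mol).

A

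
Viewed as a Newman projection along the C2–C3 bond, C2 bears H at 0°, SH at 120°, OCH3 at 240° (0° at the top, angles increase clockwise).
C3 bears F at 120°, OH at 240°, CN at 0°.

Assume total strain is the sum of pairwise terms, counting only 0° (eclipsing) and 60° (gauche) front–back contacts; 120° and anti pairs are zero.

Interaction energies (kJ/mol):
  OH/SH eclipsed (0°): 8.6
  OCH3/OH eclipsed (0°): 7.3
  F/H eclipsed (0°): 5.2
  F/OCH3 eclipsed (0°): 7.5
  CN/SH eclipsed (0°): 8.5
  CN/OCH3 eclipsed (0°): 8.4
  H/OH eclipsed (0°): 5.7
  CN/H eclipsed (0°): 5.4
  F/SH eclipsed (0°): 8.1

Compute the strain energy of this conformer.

This conformer (eclipsed): H(0°)/CN(0°) eclipsed 5.4; SH(120°)/F(120°) eclipsed 8.1; OCH3(240°)/OH(240°) eclipsed 7.3 → 20.8 kJ/mol.

20.8 kJ/mol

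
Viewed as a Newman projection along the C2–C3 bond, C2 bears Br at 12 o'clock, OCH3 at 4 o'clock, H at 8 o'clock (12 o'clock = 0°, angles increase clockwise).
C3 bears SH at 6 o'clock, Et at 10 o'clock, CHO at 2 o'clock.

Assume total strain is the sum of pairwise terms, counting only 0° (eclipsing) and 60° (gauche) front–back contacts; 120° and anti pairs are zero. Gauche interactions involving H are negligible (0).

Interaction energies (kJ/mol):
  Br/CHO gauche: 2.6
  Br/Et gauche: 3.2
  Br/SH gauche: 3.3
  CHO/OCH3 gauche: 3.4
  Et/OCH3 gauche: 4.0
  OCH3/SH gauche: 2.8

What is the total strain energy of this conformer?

12.0 kJ/mol

This conformer (staggered): Br(0°)/Et(300°) gauche 3.2; Br(0°)/CHO(60°) gauche 2.6; OCH3(120°)/SH(180°) gauche 2.8; OCH3(120°)/CHO(60°) gauche 3.4 → 12.0 kJ/mol.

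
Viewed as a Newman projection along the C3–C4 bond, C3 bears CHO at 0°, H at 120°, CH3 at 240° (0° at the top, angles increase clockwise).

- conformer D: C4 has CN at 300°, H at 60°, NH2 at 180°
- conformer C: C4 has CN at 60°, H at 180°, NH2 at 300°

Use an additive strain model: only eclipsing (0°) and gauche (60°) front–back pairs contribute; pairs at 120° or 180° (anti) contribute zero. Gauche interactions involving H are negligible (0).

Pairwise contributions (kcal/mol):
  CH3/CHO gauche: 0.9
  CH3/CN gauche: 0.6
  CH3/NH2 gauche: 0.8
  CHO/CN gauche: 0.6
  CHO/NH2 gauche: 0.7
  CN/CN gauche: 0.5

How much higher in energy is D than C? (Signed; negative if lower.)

D (staggered): CHO–CN gauche, CH3–CN gauche, CH3–NH2 gauche; 0.6 + 0.6 + 0.8 = 2.0 kcal/mol.
C (staggered): CHO–CN gauche, CHO–NH2 gauche, CH3–NH2 gauche; 0.6 + 0.7 + 0.8 = 2.1 kcal/mol.
E(D) − E(C) = 2.0 − 2.1 = -0.1 kcal/mol.

-0.1 kcal/mol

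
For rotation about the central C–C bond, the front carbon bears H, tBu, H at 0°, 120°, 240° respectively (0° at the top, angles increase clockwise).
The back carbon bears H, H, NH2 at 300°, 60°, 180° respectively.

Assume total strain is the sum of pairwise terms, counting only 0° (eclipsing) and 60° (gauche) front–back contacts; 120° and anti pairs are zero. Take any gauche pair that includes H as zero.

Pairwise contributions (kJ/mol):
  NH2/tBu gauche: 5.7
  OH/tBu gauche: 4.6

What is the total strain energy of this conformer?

5.7 kJ/mol

This conformer is staggered. tBu at 120° is gauche with NH2 at 180° (5.7). Total 5.7 kJ/mol.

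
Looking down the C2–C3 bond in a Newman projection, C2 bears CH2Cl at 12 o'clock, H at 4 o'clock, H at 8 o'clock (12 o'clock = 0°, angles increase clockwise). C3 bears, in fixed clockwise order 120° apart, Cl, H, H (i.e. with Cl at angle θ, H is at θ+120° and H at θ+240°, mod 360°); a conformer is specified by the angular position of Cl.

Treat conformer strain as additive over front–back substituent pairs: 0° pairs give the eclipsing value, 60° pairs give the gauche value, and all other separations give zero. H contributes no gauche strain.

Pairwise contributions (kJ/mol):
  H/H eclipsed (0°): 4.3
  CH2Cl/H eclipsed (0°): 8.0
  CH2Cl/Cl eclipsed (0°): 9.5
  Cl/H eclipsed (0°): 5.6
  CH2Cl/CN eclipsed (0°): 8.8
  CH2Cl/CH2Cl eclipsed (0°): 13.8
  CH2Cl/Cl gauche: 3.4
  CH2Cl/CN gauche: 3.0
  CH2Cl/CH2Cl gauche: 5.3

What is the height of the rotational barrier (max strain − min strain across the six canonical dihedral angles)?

Cl at 0° (eclipsed): CH2Cl(0°)/Cl(0°) eclipsed 9.5; H(120°)/H(120°) eclipsed 4.3; H(240°)/H(240°) eclipsed 4.3 → 18.1 kJ/mol.
Cl at 60° (staggered): CH2Cl(0°)/Cl(60°) gauche 3.4 → 3.4 kJ/mol.
Cl at 120° (eclipsed): CH2Cl(0°)/H(0°) eclipsed 8.0; H(120°)/Cl(120°) eclipsed 5.6; H(240°)/H(240°) eclipsed 4.3 → 17.9 kJ/mol.
Cl at 180° (staggered): no non-H gauche contacts → 0.0 kJ/mol.
Cl at 240° (eclipsed): CH2Cl(0°)/H(0°) eclipsed 8.0; H(120°)/H(120°) eclipsed 4.3; H(240°)/Cl(240°) eclipsed 5.6 → 17.9 kJ/mol.
Cl at 300° (staggered): CH2Cl(0°)/Cl(300°) gauche 3.4 → 3.4 kJ/mol.
Max at 0° (18.1 kJ/mol), min at 180° (0.0 kJ/mol); barrier = 18.1 kJ/mol.

18.1 kJ/mol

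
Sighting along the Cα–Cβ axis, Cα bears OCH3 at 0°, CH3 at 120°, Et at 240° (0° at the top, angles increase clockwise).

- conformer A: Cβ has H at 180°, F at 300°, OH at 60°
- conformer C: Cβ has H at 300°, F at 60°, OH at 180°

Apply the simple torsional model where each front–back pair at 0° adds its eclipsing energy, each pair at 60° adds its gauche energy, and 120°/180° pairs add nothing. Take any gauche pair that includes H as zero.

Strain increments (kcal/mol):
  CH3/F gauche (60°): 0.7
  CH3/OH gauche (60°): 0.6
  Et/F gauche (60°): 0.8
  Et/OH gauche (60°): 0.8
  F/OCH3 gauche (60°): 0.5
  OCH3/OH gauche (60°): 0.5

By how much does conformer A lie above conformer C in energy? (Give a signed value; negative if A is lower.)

-0.2 kcal/mol

A (staggered): OCH3–F gauche, OCH3–OH gauche, CH3–OH gauche, Et–F gauche; 0.5 + 0.5 + 0.6 + 0.8 = 2.4 kcal/mol.
C (staggered): OCH3–F gauche, CH3–F gauche, CH3–OH gauche, Et–OH gauche; 0.5 + 0.7 + 0.6 + 0.8 = 2.6 kcal/mol.
E(A) − E(C) = 2.4 − 2.6 = -0.2 kcal/mol.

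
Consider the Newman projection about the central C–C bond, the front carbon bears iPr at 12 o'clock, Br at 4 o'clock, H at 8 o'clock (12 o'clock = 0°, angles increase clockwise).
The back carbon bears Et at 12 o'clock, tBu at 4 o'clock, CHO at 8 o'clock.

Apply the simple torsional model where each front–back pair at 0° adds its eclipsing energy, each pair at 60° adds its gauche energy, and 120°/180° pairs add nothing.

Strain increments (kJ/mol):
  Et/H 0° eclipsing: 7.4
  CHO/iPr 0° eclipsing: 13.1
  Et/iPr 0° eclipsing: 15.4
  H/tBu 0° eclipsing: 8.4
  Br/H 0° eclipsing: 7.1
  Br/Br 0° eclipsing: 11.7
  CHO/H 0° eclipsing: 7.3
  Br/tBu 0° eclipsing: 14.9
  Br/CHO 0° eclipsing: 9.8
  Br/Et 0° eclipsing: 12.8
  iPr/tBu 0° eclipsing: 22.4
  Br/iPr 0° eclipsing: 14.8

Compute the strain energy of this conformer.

This conformer is eclipsed. iPr at 0° is eclipsed with Et at 0° (15.4); Br at 120° is eclipsed with tBu at 120° (14.9); H at 240° is eclipsed with CHO at 240° (7.3). Total 37.6 kJ/mol.

37.6 kJ/mol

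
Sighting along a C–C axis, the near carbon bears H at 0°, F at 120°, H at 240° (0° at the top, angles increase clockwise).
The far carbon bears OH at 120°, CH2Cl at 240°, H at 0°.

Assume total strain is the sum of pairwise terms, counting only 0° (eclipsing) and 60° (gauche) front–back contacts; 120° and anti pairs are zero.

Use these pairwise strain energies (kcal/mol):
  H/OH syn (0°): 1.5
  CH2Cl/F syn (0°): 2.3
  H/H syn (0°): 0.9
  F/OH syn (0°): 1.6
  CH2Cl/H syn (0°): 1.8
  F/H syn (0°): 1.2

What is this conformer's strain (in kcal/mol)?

This conformer is eclipsed. H at 0° is eclipsed with H at 0° (0.9); F at 120° is eclipsed with OH at 120° (1.6); H at 240° is eclipsed with CH2Cl at 240° (1.8). Total 4.3 kcal/mol.

4.3 kcal/mol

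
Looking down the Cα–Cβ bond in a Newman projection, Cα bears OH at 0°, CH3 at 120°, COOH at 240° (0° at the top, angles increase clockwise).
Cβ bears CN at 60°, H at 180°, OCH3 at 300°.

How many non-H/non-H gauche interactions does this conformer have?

Non-H gauche pairs: OH(0°)/CN(60°); OH(0°)/OCH3(300°); CH3(120°)/CN(60°); COOH(240°)/OCH3(300°) — 4 interactions.

4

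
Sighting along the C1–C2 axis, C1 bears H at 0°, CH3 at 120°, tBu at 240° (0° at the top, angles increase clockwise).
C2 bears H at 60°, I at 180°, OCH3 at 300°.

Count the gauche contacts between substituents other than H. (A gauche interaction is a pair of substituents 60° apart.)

Non-H gauche pairs: CH3(120°)/I(180°); tBu(240°)/I(180°); tBu(240°)/OCH3(300°) — 3 interactions.

3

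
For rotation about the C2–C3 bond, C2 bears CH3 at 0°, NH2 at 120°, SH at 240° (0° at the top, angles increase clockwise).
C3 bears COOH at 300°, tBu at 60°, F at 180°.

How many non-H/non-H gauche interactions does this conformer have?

Non-H gauche pairs: CH3(0°)/COOH(300°); CH3(0°)/tBu(60°); NH2(120°)/tBu(60°); NH2(120°)/F(180°); SH(240°)/COOH(300°); SH(240°)/F(180°) — 6 interactions.

6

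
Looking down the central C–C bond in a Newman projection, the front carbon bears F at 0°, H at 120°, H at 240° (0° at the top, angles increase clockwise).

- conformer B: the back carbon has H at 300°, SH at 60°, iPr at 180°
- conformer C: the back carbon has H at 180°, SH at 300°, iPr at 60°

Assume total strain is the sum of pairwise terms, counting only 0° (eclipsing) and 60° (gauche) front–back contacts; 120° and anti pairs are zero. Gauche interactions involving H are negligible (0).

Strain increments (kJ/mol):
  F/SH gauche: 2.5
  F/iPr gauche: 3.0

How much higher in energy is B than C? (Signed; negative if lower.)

-3.0 kJ/mol

B (staggered): F–SH gauche; 2.5 = 2.5 kJ/mol.
C (staggered): F–SH gauche, F–iPr gauche; 2.5 + 3.0 = 5.5 kJ/mol.
E(B) − E(C) = 2.5 − 5.5 = -3.0 kJ/mol.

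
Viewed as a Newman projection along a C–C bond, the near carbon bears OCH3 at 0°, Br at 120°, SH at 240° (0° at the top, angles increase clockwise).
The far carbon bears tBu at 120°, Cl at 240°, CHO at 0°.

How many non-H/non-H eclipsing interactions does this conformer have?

Non-H eclipsing pairs: OCH3(0°)/CHO(0°); Br(120°)/tBu(120°); SH(240°)/Cl(240°) — 3 interactions.

3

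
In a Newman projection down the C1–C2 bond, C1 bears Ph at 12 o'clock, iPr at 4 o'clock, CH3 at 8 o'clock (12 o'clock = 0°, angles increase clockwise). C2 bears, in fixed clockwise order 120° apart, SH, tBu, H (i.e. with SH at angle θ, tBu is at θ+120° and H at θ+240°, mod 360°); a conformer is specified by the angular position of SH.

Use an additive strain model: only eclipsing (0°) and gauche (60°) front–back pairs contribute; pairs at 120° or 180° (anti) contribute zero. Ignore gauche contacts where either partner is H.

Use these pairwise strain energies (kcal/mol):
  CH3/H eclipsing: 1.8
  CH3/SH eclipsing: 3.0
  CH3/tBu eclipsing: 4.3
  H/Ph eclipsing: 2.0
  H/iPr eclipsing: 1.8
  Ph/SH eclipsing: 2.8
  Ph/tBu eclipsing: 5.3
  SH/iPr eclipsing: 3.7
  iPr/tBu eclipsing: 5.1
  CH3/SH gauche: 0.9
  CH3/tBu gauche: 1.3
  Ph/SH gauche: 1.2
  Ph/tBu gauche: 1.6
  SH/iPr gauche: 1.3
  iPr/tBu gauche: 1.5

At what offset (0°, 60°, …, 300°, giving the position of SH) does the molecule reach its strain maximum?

SH at 0° (eclipsed): Ph–SH eclipsed, iPr–tBu eclipsed, CH3–H eclipsed; 2.8 + 5.1 + 1.8 = 9.7 kcal/mol.
SH at 60° (staggered): Ph–SH gauche, iPr–SH gauche, iPr–tBu gauche, CH3–tBu gauche; 1.2 + 1.3 + 1.5 + 1.3 = 5.3 kcal/mol.
SH at 120° (eclipsed): Ph–H eclipsed, iPr–SH eclipsed, CH3–tBu eclipsed; 2.0 + 3.7 + 4.3 = 10.0 kcal/mol.
SH at 180° (staggered): Ph–tBu gauche, iPr–SH gauche, CH3–SH gauche, CH3–tBu gauche; 1.6 + 1.3 + 0.9 + 1.3 = 5.1 kcal/mol.
SH at 240° (eclipsed): Ph–tBu eclipsed, iPr–H eclipsed, CH3–SH eclipsed; 5.3 + 1.8 + 3.0 = 10.1 kcal/mol.
SH at 300° (staggered): Ph–SH gauche, Ph–tBu gauche, iPr–tBu gauche, CH3–SH gauche; 1.2 + 1.6 + 1.5 + 0.9 = 5.2 kcal/mol.
The maximum (10.1 kcal/mol) occurs with SH at 240°.

240°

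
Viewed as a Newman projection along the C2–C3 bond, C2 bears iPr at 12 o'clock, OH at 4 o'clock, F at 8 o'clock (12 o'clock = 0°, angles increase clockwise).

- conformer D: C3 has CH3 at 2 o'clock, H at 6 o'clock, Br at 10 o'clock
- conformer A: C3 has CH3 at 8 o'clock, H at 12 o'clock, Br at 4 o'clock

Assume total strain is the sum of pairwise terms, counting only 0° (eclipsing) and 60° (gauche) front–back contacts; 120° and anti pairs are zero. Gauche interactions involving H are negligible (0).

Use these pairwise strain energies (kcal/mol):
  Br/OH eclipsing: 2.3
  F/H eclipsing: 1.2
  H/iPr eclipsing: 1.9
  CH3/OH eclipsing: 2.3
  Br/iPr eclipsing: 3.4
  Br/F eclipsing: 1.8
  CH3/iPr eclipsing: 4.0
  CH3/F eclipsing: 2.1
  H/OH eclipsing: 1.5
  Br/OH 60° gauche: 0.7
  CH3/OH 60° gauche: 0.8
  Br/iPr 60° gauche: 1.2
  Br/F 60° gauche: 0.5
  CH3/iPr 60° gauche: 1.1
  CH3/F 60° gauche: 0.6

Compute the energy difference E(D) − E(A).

D (staggered): iPr(0°)/CH3(60°) gauche 1.1; iPr(0°)/Br(300°) gauche 1.2; OH(120°)/CH3(60°) gauche 0.8; F(240°)/Br(300°) gauche 0.5 → 3.6 kcal/mol.
A (eclipsed): iPr(0°)/H(0°) eclipsed 1.9; OH(120°)/Br(120°) eclipsed 2.3; F(240°)/CH3(240°) eclipsed 2.1 → 6.3 kcal/mol.
E(D) − E(A) = 3.6 − 6.3 = -2.7 kcal/mol.

-2.7 kcal/mol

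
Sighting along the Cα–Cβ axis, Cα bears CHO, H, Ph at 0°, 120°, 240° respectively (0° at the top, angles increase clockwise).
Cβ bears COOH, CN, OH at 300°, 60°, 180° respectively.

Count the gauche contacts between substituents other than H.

Non-H gauche pairs: CHO(0°)/COOH(300°); CHO(0°)/CN(60°); Ph(240°)/COOH(300°); Ph(240°)/OH(180°) — 4 interactions.

4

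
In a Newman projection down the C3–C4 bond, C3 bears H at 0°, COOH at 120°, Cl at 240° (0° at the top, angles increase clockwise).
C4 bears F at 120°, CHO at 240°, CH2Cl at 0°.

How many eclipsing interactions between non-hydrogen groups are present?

2

Non-H eclipsing pairs: COOH(120°)/F(120°); Cl(240°)/CHO(240°) — 2 interactions.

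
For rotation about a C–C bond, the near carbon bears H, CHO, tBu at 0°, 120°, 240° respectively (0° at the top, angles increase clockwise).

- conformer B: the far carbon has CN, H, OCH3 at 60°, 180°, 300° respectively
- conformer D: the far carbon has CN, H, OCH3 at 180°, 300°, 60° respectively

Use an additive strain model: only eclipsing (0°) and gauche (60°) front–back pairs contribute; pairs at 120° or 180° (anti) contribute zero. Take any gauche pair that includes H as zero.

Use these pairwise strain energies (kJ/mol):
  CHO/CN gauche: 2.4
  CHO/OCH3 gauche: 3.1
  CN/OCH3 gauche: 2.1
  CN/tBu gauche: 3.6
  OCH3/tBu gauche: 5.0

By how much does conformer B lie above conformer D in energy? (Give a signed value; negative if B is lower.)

-1.7 kJ/mol

B is staggered. CHO at 120° is gauche with CN at 60° (2.4); tBu at 240° is gauche with OCH3 at 300° (5.0). Total 7.4 kJ/mol.
D is staggered. CHO at 120° is gauche with CN at 180° (2.4); CHO at 120° is gauche with OCH3 at 60° (3.1); tBu at 240° is gauche with CN at 180° (3.6). Total 9.1 kJ/mol.
E(B) − E(D) = 7.4 − 9.1 = -1.7 kJ/mol.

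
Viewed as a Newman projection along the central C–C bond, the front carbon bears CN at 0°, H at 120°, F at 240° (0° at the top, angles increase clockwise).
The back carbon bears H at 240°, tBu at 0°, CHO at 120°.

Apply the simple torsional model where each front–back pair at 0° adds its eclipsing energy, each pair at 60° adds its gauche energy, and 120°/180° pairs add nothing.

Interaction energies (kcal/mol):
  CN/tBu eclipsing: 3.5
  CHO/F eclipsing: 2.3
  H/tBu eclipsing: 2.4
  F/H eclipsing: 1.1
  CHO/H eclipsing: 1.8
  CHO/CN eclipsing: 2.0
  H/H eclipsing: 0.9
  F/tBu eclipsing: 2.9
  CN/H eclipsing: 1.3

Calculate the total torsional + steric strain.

This conformer (eclipsed): CN(0°)/tBu(0°) eclipsed 3.5; H(120°)/CHO(120°) eclipsed 1.8; F(240°)/H(240°) eclipsed 1.1 → 6.4 kcal/mol.

6.4 kcal/mol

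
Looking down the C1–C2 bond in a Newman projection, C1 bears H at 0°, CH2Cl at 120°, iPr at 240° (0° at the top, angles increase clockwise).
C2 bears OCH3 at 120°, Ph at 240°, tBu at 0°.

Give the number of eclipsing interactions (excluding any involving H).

Non-H eclipsing pairs: CH2Cl(120°)/OCH3(120°); iPr(240°)/Ph(240°) — 2 interactions.

2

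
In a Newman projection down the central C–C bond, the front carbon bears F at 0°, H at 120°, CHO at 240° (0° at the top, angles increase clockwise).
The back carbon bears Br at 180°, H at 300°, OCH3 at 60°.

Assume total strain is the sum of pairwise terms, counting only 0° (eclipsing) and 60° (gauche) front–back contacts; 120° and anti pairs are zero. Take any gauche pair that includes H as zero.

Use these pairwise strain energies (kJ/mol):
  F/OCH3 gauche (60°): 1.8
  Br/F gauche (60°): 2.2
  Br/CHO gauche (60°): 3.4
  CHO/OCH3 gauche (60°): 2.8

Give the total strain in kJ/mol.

This conformer (staggered): F(0°)/OCH3(60°) gauche 1.8; CHO(240°)/Br(180°) gauche 3.4 → 5.2 kJ/mol.

5.2 kJ/mol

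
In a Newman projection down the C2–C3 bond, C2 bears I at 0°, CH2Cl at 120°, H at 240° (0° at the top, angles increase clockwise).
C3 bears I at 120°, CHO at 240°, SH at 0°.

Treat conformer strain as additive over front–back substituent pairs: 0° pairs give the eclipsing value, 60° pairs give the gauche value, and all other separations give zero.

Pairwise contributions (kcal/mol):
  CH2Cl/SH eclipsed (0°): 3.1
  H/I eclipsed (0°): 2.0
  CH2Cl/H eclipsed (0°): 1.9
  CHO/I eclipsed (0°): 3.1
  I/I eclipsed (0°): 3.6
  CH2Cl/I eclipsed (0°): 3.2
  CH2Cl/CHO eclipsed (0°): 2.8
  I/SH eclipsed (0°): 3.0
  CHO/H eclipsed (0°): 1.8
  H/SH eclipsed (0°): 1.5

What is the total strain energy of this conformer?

This conformer is eclipsed. I at 0° is eclipsed with SH at 0° (3.0); CH2Cl at 120° is eclipsed with I at 120° (3.2); H at 240° is eclipsed with CHO at 240° (1.8). Total 8.0 kcal/mol.

8.0 kcal/mol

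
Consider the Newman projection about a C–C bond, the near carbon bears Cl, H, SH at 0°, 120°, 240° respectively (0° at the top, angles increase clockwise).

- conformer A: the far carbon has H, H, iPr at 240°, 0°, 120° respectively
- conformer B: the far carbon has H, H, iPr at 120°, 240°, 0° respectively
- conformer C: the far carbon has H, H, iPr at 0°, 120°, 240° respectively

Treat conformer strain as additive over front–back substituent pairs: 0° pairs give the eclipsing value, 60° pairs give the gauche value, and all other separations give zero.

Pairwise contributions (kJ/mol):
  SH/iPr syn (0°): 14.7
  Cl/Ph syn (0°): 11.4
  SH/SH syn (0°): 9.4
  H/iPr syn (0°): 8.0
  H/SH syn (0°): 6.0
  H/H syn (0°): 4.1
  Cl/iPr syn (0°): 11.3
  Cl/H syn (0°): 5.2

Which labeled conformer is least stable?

C

A (eclipsed): Cl(0°)/H(0°) eclipsed 5.2; H(120°)/iPr(120°) eclipsed 8.0; SH(240°)/H(240°) eclipsed 6.0 → 19.2 kJ/mol.
B (eclipsed): Cl(0°)/iPr(0°) eclipsed 11.3; H(120°)/H(120°) eclipsed 4.1; SH(240°)/H(240°) eclipsed 6.0 → 21.4 kJ/mol.
C (eclipsed): Cl(0°)/H(0°) eclipsed 5.2; H(120°)/H(120°) eclipsed 4.1; SH(240°)/iPr(240°) eclipsed 14.7 → 24.0 kJ/mol.
C has the highest total (24.0 kJ/mol).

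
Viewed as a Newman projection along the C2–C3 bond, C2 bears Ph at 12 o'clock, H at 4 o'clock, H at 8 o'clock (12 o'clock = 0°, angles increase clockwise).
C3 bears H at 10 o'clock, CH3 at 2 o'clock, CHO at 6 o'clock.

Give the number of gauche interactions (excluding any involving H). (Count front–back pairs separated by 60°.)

1

Non-H gauche pairs: Ph(0°)/CH3(60°) — 1 interaction.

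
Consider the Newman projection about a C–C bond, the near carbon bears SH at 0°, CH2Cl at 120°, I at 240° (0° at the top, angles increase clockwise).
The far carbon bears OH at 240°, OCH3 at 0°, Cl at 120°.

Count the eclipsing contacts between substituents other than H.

Non-H eclipsing pairs: SH(0°)/OCH3(0°); CH2Cl(120°)/Cl(120°); I(240°)/OH(240°) — 3 interactions.

3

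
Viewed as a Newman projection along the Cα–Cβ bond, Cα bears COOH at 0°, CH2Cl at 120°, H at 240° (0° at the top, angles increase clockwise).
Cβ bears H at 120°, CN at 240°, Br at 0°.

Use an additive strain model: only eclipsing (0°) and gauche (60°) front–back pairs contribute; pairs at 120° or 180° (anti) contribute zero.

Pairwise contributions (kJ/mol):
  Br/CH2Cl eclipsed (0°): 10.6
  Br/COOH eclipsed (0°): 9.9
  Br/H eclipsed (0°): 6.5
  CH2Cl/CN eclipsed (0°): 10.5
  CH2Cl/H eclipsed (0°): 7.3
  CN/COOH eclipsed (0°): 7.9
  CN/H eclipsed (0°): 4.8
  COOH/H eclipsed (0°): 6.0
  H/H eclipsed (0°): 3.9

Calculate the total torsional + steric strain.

22.0 kJ/mol

This conformer (eclipsed): COOH–Br eclipsed, CH2Cl–H eclipsed, H–CN eclipsed; 9.9 + 7.3 + 4.8 = 22.0 kJ/mol.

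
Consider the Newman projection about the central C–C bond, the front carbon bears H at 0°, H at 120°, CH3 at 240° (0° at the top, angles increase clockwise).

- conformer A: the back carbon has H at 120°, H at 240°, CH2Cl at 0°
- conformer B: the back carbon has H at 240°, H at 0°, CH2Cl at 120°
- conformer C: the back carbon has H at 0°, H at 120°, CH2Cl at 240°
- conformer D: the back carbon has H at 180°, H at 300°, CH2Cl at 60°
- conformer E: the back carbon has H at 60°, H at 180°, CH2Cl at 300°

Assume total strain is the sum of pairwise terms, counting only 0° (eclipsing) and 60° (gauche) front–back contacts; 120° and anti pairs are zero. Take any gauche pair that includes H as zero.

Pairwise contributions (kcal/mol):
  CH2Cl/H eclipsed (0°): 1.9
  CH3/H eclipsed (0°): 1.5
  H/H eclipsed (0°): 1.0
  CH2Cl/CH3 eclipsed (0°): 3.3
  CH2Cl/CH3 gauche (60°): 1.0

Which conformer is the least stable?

A (eclipsed): H(0°)/CH2Cl(0°) eclipsed 1.9; H(120°)/H(120°) eclipsed 1.0; CH3(240°)/H(240°) eclipsed 1.5 → 4.4 kcal/mol.
B (eclipsed): H(0°)/H(0°) eclipsed 1.0; H(120°)/CH2Cl(120°) eclipsed 1.9; CH3(240°)/H(240°) eclipsed 1.5 → 4.4 kcal/mol.
C (eclipsed): H(0°)/H(0°) eclipsed 1.0; H(120°)/H(120°) eclipsed 1.0; CH3(240°)/CH2Cl(240°) eclipsed 3.3 → 5.3 kcal/mol.
D (staggered): no non-H gauche contacts → 0.0 kcal/mol.
E (staggered): CH3(240°)/CH2Cl(300°) gauche 1.0 → 1.0 kcal/mol.
C has the highest total (5.3 kcal/mol).

C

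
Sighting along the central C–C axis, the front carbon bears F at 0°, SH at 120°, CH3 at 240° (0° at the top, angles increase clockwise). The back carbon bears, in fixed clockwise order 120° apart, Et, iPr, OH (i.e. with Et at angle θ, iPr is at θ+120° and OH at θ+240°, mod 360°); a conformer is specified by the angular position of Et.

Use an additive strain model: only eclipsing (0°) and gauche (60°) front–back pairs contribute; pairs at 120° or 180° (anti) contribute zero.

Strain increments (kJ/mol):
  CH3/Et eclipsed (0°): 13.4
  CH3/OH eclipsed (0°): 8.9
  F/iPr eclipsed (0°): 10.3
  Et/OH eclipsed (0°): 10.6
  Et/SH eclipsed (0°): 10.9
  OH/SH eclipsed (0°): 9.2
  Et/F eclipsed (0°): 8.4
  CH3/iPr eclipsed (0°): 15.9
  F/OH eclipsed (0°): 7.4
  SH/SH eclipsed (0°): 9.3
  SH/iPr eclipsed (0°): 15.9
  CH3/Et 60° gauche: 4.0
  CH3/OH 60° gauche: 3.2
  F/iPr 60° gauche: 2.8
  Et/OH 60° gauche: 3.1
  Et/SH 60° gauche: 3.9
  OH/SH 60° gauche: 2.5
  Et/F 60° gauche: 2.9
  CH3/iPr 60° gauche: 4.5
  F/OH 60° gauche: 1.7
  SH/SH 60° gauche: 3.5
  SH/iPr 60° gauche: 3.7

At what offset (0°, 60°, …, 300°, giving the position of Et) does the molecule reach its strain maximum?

120°

Et at 0° (eclipsed): F–Et eclipsed, SH–iPr eclipsed, CH3–OH eclipsed; 8.4 + 15.9 + 8.9 = 33.2 kJ/mol.
Et at 60° (staggered): F–Et gauche, F–OH gauche, SH–Et gauche, SH–iPr gauche, CH3–iPr gauche, CH3–OH gauche; 2.9 + 1.7 + 3.9 + 3.7 + 4.5 + 3.2 = 19.9 kJ/mol.
Et at 120° (eclipsed): F–OH eclipsed, SH–Et eclipsed, CH3–iPr eclipsed; 7.4 + 10.9 + 15.9 = 34.2 kJ/mol.
Et at 180° (staggered): F–iPr gauche, F–OH gauche, SH–Et gauche, SH–OH gauche, CH3–Et gauche, CH3–iPr gauche; 2.8 + 1.7 + 3.9 + 2.5 + 4.0 + 4.5 = 19.4 kJ/mol.
Et at 240° (eclipsed): F–iPr eclipsed, SH–OH eclipsed, CH3–Et eclipsed; 10.3 + 9.2 + 13.4 = 32.9 kJ/mol.
Et at 300° (staggered): F–Et gauche, F–iPr gauche, SH–iPr gauche, SH–OH gauche, CH3–Et gauche, CH3–OH gauche; 2.9 + 2.8 + 3.7 + 2.5 + 4.0 + 3.2 = 19.1 kJ/mol.
The maximum (34.2 kJ/mol) occurs with Et at 120°.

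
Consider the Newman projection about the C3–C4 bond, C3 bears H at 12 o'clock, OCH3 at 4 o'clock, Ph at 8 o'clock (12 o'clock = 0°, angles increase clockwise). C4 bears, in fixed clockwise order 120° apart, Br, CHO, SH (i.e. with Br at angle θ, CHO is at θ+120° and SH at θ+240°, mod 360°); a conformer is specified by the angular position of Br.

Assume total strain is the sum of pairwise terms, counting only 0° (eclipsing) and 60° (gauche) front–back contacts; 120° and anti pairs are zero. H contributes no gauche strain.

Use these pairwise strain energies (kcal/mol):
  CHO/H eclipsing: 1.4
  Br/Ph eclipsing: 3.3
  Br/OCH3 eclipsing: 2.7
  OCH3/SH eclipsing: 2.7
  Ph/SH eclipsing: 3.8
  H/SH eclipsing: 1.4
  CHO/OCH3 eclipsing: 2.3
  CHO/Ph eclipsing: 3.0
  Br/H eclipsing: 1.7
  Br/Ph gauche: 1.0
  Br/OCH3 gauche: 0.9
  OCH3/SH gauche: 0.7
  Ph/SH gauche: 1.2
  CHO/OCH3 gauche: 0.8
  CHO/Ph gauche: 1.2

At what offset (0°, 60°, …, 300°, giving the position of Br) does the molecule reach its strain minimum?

Br at 0° (eclipsed): H(0°)/Br(0°) eclipsed 1.7; OCH3(120°)/CHO(120°) eclipsed 2.3; Ph(240°)/SH(240°) eclipsed 3.8 → 7.8 kcal/mol.
Br at 60° (staggered): OCH3(120°)/Br(60°) gauche 0.9; OCH3(120°)/CHO(180°) gauche 0.8; Ph(240°)/CHO(180°) gauche 1.2; Ph(240°)/SH(300°) gauche 1.2 → 4.1 kcal/mol.
Br at 120° (eclipsed): H(0°)/SH(0°) eclipsed 1.4; OCH3(120°)/Br(120°) eclipsed 2.7; Ph(240°)/CHO(240°) eclipsed 3.0 → 7.1 kcal/mol.
Br at 180° (staggered): OCH3(120°)/Br(180°) gauche 0.9; OCH3(120°)/SH(60°) gauche 0.7; Ph(240°)/Br(180°) gauche 1.0; Ph(240°)/CHO(300°) gauche 1.2 → 3.8 kcal/mol.
Br at 240° (eclipsed): H(0°)/CHO(0°) eclipsed 1.4; OCH3(120°)/SH(120°) eclipsed 2.7; Ph(240°)/Br(240°) eclipsed 3.3 → 7.4 kcal/mol.
Br at 300° (staggered): OCH3(120°)/CHO(60°) gauche 0.8; OCH3(120°)/SH(180°) gauche 0.7; Ph(240°)/Br(300°) gauche 1.0; Ph(240°)/SH(180°) gauche 1.2 → 3.7 kcal/mol.
The minimum (3.7 kcal/mol) occurs with Br at 300°.

300°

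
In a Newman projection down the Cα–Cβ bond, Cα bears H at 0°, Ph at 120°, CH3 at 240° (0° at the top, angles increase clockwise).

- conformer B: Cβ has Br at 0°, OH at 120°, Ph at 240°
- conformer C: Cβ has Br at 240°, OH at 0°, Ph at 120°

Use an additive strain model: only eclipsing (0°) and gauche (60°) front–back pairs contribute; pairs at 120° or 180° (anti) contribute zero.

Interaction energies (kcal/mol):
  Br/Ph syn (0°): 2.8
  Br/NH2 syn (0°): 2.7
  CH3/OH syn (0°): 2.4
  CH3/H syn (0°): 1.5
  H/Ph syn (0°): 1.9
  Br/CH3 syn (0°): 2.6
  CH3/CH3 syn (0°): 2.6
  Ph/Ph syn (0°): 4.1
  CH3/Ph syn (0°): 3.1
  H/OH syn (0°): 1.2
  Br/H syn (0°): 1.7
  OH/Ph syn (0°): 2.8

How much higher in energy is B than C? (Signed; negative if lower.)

-0.3 kcal/mol

B (eclipsed): H–Br eclipsed, Ph–OH eclipsed, CH3–Ph eclipsed; 1.7 + 2.8 + 3.1 = 7.6 kcal/mol.
C (eclipsed): H–OH eclipsed, Ph–Ph eclipsed, CH3–Br eclipsed; 1.2 + 4.1 + 2.6 = 7.9 kcal/mol.
E(B) − E(C) = 7.6 − 7.9 = -0.3 kcal/mol.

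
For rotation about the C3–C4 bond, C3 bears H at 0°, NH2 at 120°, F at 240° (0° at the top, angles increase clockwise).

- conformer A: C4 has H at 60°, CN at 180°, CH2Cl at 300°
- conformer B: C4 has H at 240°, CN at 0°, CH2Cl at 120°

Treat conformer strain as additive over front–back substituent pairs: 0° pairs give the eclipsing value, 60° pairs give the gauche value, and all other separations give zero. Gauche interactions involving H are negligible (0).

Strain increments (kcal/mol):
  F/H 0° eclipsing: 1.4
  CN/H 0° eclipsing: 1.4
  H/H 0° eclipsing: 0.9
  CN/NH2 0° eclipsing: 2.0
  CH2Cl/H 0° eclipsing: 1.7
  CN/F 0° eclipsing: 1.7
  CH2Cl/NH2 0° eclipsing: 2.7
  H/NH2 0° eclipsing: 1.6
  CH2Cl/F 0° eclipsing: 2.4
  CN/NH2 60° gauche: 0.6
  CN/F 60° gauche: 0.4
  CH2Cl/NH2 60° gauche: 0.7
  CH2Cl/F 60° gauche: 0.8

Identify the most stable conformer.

A is staggered. NH2 at 120° is gauche with CN at 180° (0.6); F at 240° is gauche with CN at 180° (0.4); F at 240° is gauche with CH2Cl at 300° (0.8). Total 1.8 kcal/mol.
B is eclipsed. H at 0° is eclipsed with CN at 0° (1.4); NH2 at 120° is eclipsed with CH2Cl at 120° (2.7); F at 240° is eclipsed with H at 240° (1.4). Total 5.5 kcal/mol.
A has the lowest total (1.8 kcal/mol).

A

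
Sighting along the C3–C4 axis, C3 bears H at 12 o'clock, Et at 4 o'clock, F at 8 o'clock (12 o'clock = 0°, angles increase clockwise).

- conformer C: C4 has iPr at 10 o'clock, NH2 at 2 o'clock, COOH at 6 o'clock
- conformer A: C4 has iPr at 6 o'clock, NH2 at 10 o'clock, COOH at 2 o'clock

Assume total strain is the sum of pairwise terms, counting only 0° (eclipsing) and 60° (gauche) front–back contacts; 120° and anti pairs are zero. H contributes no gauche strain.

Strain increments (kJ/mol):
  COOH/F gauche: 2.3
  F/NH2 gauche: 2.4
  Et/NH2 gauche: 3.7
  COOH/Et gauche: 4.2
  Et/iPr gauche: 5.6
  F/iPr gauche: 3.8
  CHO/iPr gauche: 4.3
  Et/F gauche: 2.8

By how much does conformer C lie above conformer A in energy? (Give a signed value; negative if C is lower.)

C (staggered): Et(120°)/NH2(60°) gauche 3.7; Et(120°)/COOH(180°) gauche 4.2; F(240°)/iPr(300°) gauche 3.8; F(240°)/COOH(180°) gauche 2.3 → 14.0 kJ/mol.
A (staggered): Et(120°)/iPr(180°) gauche 5.6; Et(120°)/COOH(60°) gauche 4.2; F(240°)/iPr(180°) gauche 3.8; F(240°)/NH2(300°) gauche 2.4 → 16.0 kJ/mol.
E(C) − E(A) = 14.0 − 16.0 = -2.0 kJ/mol.

-2.0 kJ/mol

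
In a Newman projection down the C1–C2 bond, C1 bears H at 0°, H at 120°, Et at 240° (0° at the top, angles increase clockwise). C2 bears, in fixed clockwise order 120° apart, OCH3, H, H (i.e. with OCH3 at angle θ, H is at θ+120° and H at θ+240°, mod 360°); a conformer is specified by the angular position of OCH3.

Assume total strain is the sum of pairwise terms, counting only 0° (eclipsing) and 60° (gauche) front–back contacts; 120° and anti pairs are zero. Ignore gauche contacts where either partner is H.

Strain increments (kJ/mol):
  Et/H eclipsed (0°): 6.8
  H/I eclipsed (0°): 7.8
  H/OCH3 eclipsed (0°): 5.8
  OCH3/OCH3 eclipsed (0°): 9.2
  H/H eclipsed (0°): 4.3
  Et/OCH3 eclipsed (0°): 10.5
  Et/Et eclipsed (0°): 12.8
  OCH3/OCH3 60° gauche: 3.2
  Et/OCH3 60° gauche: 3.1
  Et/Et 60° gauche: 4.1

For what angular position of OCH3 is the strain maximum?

OCH3 at 0° (eclipsed): H(0°)/OCH3(0°) eclipsed 5.8; H(120°)/H(120°) eclipsed 4.3; Et(240°)/H(240°) eclipsed 6.8 → 16.9 kJ/mol.
OCH3 at 60° (staggered): no non-H gauche contacts → 0.0 kJ/mol.
OCH3 at 120° (eclipsed): H(0°)/H(0°) eclipsed 4.3; H(120°)/OCH3(120°) eclipsed 5.8; Et(240°)/H(240°) eclipsed 6.8 → 16.9 kJ/mol.
OCH3 at 180° (staggered): Et(240°)/OCH3(180°) gauche 3.1 → 3.1 kJ/mol.
OCH3 at 240° (eclipsed): H(0°)/H(0°) eclipsed 4.3; H(120°)/H(120°) eclipsed 4.3; Et(240°)/OCH3(240°) eclipsed 10.5 → 19.1 kJ/mol.
OCH3 at 300° (staggered): Et(240°)/OCH3(300°) gauche 3.1 → 3.1 kJ/mol.
The maximum (19.1 kJ/mol) occurs with OCH3 at 240°.

240°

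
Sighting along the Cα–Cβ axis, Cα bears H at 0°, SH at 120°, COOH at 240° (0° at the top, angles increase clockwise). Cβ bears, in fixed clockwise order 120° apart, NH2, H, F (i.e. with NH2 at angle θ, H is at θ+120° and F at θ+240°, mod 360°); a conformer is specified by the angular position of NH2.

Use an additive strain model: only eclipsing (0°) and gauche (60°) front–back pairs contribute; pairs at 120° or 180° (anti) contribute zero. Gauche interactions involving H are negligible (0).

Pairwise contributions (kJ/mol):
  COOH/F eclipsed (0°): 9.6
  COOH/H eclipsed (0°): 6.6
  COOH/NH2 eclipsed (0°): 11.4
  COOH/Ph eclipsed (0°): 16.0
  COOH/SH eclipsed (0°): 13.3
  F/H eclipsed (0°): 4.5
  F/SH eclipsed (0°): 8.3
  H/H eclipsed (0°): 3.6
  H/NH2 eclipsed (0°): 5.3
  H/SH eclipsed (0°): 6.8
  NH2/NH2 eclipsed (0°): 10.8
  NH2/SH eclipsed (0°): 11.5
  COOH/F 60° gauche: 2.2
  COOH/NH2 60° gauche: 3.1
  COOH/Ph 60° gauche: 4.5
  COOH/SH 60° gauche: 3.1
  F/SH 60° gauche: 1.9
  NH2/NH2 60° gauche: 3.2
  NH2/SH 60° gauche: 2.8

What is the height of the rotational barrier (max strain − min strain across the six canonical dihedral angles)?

18.3 kJ/mol

NH2 at 0° (eclipsed): H(0°)/NH2(0°) eclipsed 5.3; SH(120°)/H(120°) eclipsed 6.8; COOH(240°)/F(240°) eclipsed 9.6 → 21.7 kJ/mol.
NH2 at 60° (staggered): SH(120°)/NH2(60°) gauche 2.8; COOH(240°)/F(300°) gauche 2.2 → 5.0 kJ/mol.
NH2 at 120° (eclipsed): H(0°)/F(0°) eclipsed 4.5; SH(120°)/NH2(120°) eclipsed 11.5; COOH(240°)/H(240°) eclipsed 6.6 → 22.6 kJ/mol.
NH2 at 180° (staggered): SH(120°)/NH2(180°) gauche 2.8; SH(120°)/F(60°) gauche 1.9; COOH(240°)/NH2(180°) gauche 3.1 → 7.8 kJ/mol.
NH2 at 240° (eclipsed): H(0°)/H(0°) eclipsed 3.6; SH(120°)/F(120°) eclipsed 8.3; COOH(240°)/NH2(240°) eclipsed 11.4 → 23.3 kJ/mol.
NH2 at 300° (staggered): SH(120°)/F(180°) gauche 1.9; COOH(240°)/NH2(300°) gauche 3.1; COOH(240°)/F(180°) gauche 2.2 → 7.2 kJ/mol.
Max at 240° (23.3 kJ/mol), min at 60° (5.0 kJ/mol); barrier = 18.3 kJ/mol.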